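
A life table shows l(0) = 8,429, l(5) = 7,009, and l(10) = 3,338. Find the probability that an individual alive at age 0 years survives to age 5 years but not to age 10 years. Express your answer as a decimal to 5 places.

This is the probability of reaching 5 but not 10, conditional on being alive at 0: (l(5) − l(10)) / l(0).
= (7,009 − 3,338) / 8,429 = 3,671 / 8,429 = 0.435520.

0.43552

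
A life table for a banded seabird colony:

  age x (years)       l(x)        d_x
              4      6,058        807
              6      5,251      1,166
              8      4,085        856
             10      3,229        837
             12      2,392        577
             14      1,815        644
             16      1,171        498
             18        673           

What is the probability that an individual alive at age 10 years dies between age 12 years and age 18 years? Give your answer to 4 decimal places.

This is the probability of reaching 12 but not 18, conditional on being alive at 10: (l(12) − l(18)) / l(10).
= (2,392 − 673) / 3,229 = 1,719 / 3,229 = 0.532363.

0.5324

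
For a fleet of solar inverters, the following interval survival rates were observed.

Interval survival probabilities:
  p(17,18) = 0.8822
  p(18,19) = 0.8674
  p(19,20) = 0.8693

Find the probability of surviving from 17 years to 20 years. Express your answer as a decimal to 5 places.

P(survive 17→20) = 0.8822 × 0.8674 × 0.8693.
= 0.665206.

0.66521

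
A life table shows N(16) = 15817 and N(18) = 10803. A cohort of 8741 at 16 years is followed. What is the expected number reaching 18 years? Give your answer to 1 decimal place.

The relevant probability is 10803/15817 = 0.682999.
Expected number = 8741 × 0.682999 = 5970.1.

5970.1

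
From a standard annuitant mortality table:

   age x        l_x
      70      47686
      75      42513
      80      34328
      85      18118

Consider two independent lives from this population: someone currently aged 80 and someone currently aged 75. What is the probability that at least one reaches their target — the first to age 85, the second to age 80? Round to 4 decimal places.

p₁ = l_85/l_80 = 18118/34328 = 0.527791; p₂ = l_80/l_75 = 34328/42513 = 0.807471.
P(at least one) = 1 − (1−p₁)(1−p₂) = 1 − 0.472209 × 0.192529 = 0.909086.

0.9091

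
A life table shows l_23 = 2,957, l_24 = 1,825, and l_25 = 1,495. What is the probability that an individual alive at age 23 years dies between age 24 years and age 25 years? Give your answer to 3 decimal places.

0.112

This is the probability of reaching 24 but not 25, conditional on being alive at 23: (l_24 − l_25) / l_23.
= (1,825 − 1,495) / 2,957 = 330 / 2,957 = 0.111600.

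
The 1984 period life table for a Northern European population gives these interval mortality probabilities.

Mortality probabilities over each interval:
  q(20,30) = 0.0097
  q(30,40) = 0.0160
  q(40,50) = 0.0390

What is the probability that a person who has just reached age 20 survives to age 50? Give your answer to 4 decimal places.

The overall survival probability is (1 − 0.0097) × (1 − 0.0160) × (1 − 0.0390).
= 0.9903 × 0.9840 × 0.9610 = 0.936451.

0.9365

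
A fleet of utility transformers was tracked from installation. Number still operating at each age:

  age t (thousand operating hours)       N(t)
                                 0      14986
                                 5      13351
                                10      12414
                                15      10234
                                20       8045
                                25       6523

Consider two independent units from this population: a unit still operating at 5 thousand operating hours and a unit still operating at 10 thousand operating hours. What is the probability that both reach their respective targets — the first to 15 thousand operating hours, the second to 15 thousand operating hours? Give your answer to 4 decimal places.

0.6319

p₁ = N(15)/N(5) = 10234/13351 = 0.766534; p₂ = N(15)/N(10) = 10234/12414 = 0.824392.
P(both) = p₁ × p₂ = 0.766534 × 0.824392 = 0.631924.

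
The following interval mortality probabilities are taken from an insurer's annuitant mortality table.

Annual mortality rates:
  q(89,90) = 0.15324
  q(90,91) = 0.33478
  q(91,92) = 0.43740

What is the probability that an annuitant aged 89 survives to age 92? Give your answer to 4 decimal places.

Survival from 89 to 92 is the product of surviving each interval: (1 − 0.15324) × (1 − 0.33478) × (1 − 0.43740).
= 0.84676 × 0.66522 × 0.56260 = 0.316902.

0.3169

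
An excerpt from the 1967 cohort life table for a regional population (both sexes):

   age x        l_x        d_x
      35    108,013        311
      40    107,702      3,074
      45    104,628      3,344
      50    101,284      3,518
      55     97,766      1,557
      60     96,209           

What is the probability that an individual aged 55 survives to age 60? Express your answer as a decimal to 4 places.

0.9841

We want 5p55 = l_60/l_55.
The conditional survival probability is l_60/l_55 = 96,209/97,766 = 0.984074.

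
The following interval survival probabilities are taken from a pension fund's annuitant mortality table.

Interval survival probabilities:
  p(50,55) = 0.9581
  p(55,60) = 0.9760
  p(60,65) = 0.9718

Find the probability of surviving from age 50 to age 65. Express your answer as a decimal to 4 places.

0.9087

The overall survival probability is 0.9581 × 0.9760 × 0.9718.
= 0.908736.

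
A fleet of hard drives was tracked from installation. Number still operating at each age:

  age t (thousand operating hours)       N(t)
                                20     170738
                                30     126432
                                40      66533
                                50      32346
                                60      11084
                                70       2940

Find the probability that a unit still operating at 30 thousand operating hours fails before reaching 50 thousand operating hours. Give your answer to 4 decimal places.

P(fail before 50 | operational at 30) = 1 − N(50)/N(30) = 1 − 32346/126432 = (94086)/126432 = 0.744163.

0.7442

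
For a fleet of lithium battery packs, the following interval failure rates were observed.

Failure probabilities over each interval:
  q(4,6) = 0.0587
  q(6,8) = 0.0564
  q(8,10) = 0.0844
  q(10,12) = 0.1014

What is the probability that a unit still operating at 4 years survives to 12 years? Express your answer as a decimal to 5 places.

0.73078

Chaining the interval survival probabilities: (1 − 0.0587) × (1 − 0.0564) × (1 − 0.0844) × (1 − 0.1014).
= 0.9413 × 0.9436 × 0.9156 × 0.8986 = 0.730783.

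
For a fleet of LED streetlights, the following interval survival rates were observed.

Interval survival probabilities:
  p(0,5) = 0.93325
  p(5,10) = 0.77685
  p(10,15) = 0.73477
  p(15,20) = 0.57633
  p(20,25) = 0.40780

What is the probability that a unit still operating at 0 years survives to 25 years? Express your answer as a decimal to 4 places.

P(survive 0→25) = 0.93325 × 0.77685 × 0.73477 × 0.57633 × 0.40780.
= 0.125200.

0.1252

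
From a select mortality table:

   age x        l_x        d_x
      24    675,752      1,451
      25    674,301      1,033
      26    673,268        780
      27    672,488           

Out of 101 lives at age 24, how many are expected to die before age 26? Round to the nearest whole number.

0

The relevant probability is 1 − 673,268/675,752 = 0.003676.
Expected number = 101 × 0.003676 = 0.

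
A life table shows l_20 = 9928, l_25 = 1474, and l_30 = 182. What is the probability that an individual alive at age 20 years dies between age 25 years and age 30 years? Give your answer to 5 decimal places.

This is the probability of reaching 25 but not 30, conditional on being alive at 20: (l_25 − l_30) / l_20.
= (1474 − 182) / 9928 = 1292 / 9928 = 0.130137.

0.13014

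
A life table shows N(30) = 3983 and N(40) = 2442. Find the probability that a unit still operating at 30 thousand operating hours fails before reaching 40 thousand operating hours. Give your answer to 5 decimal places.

0.38689

P(fail before 40 | operational at 30) = 1 − N(40)/N(30) = 1 − 2442/3983 = (1541)/3983 = 0.386894.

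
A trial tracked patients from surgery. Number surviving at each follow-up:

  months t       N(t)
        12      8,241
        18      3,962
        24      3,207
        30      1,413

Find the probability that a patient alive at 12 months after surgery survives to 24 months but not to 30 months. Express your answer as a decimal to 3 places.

This is the probability of reaching 24 but not 30, conditional on being alive at 12: (N(24) − N(30)) / N(12).
= (3,207 − 1,413) / 8,241 = 1,794 / 8,241 = 0.217692.

0.218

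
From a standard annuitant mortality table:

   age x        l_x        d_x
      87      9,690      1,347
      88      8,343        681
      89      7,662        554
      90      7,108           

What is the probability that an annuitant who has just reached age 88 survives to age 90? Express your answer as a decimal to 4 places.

0.8520

The conditional survival probability is l_90/l_88 = 7,108/8,343 = 0.851972.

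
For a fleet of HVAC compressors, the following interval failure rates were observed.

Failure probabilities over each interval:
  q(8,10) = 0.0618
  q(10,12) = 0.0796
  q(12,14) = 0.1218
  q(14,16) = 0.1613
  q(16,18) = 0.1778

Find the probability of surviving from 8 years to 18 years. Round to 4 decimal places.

0.5229

The overall survival probability is (1 − 0.0618) × (1 − 0.0796) × (1 − 0.1218) × (1 − 0.1613) × (1 − 0.1778).
= 0.9382 × 0.9204 × 0.8782 × 0.8387 × 0.8222 = 0.522937.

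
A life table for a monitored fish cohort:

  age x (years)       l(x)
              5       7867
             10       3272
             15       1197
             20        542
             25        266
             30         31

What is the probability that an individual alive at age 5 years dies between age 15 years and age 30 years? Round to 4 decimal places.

0.1482

This is the probability of reaching 15 but not 30, conditional on being alive at 5: (l(15) − l(30)) / l(5).
= (1197 − 31) / 7867 = 1166 / 7867 = 0.148214.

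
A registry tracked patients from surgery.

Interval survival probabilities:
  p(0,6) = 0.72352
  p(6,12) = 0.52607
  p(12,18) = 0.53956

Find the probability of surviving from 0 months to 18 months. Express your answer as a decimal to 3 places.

The overall survival probability is 0.72352 × 0.52607 × 0.53956.
= 0.205368.

0.205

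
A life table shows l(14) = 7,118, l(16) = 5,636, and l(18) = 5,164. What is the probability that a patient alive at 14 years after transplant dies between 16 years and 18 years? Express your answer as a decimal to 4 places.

This is the probability of reaching 16 but not 18, conditional on being alive at 14: (l(16) − l(18)) / l(14).
= (5,636 − 5,164) / 7,118 = 472 / 7,118 = 0.066311.

0.0663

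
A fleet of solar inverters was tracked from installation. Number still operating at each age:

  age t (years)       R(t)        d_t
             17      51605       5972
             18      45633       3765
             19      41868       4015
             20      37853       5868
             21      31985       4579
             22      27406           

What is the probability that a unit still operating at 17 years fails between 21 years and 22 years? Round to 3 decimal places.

0.089

This is the probability of reaching 21 but not 22, conditional on being operational at 17: (R(21) − R(22)) / R(17).
= (31985 − 27406) / 51605 = 4579 / 51605 = 0.088732.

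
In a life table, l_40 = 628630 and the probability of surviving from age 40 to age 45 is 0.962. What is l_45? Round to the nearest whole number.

604742

l_45 = l_40 × p = 628630 × 0.962 = 604742.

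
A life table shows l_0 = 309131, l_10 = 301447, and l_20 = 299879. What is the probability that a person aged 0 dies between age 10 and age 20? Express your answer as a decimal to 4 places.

This is the probability of reaching 10 but not 20, conditional on being alive at 0: (l_10 − l_20) / l_0.
= (301447 − 299879) / 309131 = 1568 / 309131 = 0.005072.

0.0051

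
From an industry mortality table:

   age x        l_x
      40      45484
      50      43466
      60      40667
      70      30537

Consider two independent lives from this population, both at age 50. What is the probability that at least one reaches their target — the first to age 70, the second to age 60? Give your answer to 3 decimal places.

0.981

p₁ = l_70/l_50 = 30537/43466 = 0.702549; p₂ = l_60/l_50 = 40667/43466 = 0.935605.
P(at least one) = 1 − (1−p₁)(1−p₂) = 1 − 0.297451 × 0.064395 = 0.980846.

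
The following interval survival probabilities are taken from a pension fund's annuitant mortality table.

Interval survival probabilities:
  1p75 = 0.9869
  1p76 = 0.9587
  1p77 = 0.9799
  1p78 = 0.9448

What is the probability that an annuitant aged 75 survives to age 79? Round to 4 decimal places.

0.8759

The overall survival probability is 0.9869 × 0.9587 × 0.9799 × 0.9448.
= 0.875946.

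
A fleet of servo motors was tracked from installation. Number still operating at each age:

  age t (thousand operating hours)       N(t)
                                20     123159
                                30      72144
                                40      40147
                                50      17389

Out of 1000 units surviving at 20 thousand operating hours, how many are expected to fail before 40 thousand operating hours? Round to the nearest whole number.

The relevant probability is 1 − 40147/123159 = 0.674023.
Expected number = 1000 × 0.674023 = 674.

674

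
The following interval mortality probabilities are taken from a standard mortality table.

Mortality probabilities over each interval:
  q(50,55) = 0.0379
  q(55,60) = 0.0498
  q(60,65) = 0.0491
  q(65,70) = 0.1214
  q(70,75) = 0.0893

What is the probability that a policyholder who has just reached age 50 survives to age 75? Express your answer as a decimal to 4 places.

0.6956

P(survive 50→75) = (1 − 0.0379) × (1 − 0.0498) × (1 − 0.0491) × (1 − 0.1214) × (1 − 0.0893).
= 0.9621 × 0.9502 × 0.9509 × 0.8786 × 0.9107 = 0.695563.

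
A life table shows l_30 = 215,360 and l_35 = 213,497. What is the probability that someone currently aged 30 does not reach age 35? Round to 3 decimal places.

P(die before 35 | alive at 30) = 1 − l_35/l_30 = 1 − 213,497/215,360 = (1,863)/215,360 = 0.008651.

0.009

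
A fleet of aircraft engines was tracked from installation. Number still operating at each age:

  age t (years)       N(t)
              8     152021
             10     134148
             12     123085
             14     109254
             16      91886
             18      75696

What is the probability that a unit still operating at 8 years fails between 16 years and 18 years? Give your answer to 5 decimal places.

0.10650

This is the probability of reaching 16 but not 18, conditional on being operational at 8: (N(16) − N(18)) / N(8).
= (91886 − 75696) / 152021 = 16190 / 152021 = 0.106498.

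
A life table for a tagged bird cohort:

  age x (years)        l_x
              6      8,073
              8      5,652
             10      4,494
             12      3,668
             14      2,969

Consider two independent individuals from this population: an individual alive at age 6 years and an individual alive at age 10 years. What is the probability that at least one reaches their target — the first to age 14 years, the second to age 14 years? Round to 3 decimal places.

p₁ = l_14/l_6 = 2,969/8,073 = 0.367769; p₂ = l_14/l_10 = 2,969/4,494 = 0.660659.
P(at least one) = 1 − (1−p₁)(1−p₂) = 1 − 0.632231 × 0.339341 = 0.785458.

0.785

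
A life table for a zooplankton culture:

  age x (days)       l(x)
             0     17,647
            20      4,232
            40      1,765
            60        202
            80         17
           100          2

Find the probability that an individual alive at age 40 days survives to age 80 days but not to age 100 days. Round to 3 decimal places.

This is the probability of reaching 80 but not 100, conditional on being alive at 40: (l(80) − l(100)) / l(40).
= (17 − 2) / 1,765 = 15 / 1,765 = 0.008499.

0.008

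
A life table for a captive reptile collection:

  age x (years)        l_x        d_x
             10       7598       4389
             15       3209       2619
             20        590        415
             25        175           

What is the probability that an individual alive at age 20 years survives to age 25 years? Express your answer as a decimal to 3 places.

The conditional survival probability is l_25/l_20 = 175/590 = 0.296610.

0.297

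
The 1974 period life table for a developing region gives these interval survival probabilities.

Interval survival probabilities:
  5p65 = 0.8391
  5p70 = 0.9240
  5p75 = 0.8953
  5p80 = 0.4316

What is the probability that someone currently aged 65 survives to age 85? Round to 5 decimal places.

0.29960

Survival from 65 to 85 is the product of surviving each interval: 0.8391 × 0.9240 × 0.8953 × 0.4316.
= 0.299596.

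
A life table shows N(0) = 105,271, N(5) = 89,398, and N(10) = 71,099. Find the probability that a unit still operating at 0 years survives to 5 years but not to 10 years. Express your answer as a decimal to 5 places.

0.17383

This is the probability of reaching 5 but not 10, conditional on being operational at 0: (N(5) − N(10)) / N(0).
= (89,398 − 71,099) / 105,271 = 18,299 / 105,271 = 0.173828.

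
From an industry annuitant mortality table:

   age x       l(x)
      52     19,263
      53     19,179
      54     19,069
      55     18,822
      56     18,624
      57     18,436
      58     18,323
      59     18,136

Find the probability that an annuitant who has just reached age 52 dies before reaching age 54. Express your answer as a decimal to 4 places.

0.0101

P(die before 54 | alive at 52) = 1 − l(54)/l(52) = 1 − 19,069/19,263 = (194)/19,263 = 0.010071.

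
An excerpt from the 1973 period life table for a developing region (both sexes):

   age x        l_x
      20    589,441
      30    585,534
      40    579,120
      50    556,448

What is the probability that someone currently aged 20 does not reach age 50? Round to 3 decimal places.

0.056

P(die before 50 | alive at 20) = 1 − l_50/l_20 = 1 − 556,448/589,441 = (32,993)/589,441 = 0.055973.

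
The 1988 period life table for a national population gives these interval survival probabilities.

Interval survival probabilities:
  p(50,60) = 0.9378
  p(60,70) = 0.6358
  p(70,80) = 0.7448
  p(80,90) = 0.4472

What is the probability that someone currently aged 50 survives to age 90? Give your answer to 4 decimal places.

Chaining the interval survival probabilities: 0.9378 × 0.6358 × 0.7448 × 0.4472.
= 0.198597.

0.1986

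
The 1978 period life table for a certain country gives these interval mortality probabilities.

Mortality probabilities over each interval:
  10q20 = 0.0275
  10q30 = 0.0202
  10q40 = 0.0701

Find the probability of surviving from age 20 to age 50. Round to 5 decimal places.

The overall survival probability is (1 − 0.0275) × (1 − 0.0202) × (1 − 0.0701).
= 0.9725 × 0.9798 × 0.9299 = 0.886060.

0.88606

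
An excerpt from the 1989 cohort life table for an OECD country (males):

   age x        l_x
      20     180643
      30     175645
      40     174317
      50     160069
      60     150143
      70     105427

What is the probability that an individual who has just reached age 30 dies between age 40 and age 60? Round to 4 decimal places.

0.1376

We want 10|20q30 = (l_40 − l_60)/l_30.
This is the probability of reaching 40 but not 60, conditional on being alive at 30: (l_40 − l_60) / l_30.
= (174317 − 150143) / 175645 = 24174 / 175645 = 0.137630.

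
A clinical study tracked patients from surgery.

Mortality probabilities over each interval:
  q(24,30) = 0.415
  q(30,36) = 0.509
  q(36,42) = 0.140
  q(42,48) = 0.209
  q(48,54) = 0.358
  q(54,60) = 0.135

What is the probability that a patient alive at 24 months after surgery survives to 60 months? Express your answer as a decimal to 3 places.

0.109

Chaining the interval survival probabilities: (1 − 0.415) × (1 − 0.509) × (1 − 0.140) × (1 − 0.209) × (1 − 0.358) × (1 − 0.135).
= 0.585 × 0.491 × 0.860 × 0.791 × 0.642 × 0.865 = 0.108508.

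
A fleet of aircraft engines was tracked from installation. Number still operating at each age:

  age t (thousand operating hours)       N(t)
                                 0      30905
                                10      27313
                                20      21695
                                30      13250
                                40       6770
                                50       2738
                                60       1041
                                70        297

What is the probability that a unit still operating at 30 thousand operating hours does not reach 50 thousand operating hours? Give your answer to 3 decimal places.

0.793

P(fail before 50 | operational at 30) = 1 − N(50)/N(30) = 1 − 2738/13250 = (10512)/13250 = 0.793358.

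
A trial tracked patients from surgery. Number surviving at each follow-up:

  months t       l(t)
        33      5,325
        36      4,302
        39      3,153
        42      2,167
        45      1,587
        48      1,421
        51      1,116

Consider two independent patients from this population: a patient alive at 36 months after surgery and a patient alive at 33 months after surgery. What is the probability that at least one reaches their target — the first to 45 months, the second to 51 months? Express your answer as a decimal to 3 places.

0.501

p₁ = l(45)/l(36) = 1,587/4,302 = 0.368898; p₂ = l(51)/l(33) = 1,116/5,325 = 0.209577.
P(at least one) = 1 − (1−p₁)(1−p₂) = 1 − 0.631102 × 0.790423 = 0.501162.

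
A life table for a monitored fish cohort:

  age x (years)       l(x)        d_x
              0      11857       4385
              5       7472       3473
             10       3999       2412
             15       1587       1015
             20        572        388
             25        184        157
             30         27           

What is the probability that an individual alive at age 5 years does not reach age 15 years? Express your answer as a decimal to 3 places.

0.788

P(die before 15 | alive at 5) = 1 − l(15)/l(5) = 1 − 1587/7472 = (5885)/7472 = 0.787607.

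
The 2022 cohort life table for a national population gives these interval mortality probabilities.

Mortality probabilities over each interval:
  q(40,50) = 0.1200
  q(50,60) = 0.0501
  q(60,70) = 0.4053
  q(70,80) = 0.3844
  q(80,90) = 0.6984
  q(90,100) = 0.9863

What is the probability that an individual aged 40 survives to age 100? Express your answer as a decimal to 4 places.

0.0013

P(survive 40→100) = (1 − 0.1200) × (1 − 0.0501) × (1 − 0.4053) × (1 − 0.3844) × (1 − 0.6984) × (1 − 0.9863).
= 0.8800 × 0.9499 × 0.5947 × 0.6156 × 0.3016 × 0.0137 = 0.001264.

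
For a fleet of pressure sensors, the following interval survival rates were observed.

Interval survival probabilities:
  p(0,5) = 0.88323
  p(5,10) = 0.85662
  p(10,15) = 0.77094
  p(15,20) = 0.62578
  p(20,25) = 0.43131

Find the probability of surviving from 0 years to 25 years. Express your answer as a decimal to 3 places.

0.157

P(survive 0→25) = 0.88323 × 0.85662 × 0.77094 × 0.62578 × 0.43131.
= 0.157432.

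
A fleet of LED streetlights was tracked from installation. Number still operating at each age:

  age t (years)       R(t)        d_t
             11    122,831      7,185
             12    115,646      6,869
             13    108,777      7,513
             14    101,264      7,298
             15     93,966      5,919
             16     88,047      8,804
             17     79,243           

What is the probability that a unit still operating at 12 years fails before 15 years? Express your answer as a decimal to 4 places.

P(fail before 15 | operational at 12) = 1 − R(15)/R(12) = 1 − 93,966/115,646 = (21,680)/115,646 = 0.187469.

0.1875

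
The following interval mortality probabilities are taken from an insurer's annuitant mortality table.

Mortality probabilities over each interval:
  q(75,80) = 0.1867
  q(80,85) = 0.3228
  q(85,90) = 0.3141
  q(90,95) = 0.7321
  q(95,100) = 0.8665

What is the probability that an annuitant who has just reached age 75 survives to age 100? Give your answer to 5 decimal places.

0.01351

Chaining the interval survival probabilities: (1 − 0.1867) × (1 − 0.3228) × (1 − 0.3141) × (1 − 0.7321) × (1 − 0.8665).
= 0.8133 × 0.6772 × 0.6859 × 0.2679 × 0.1335 = 0.013511.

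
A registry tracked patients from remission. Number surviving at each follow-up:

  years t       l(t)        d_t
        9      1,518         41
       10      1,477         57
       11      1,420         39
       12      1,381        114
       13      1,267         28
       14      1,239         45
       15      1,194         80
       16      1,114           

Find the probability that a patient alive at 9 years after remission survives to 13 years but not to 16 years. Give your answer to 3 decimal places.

0.101

This is the probability of reaching 13 but not 16, conditional on being alive at 9: (l(13) − l(16)) / l(9).
= (1,267 − 1,114) / 1,518 = 153 / 1,518 = 0.100791.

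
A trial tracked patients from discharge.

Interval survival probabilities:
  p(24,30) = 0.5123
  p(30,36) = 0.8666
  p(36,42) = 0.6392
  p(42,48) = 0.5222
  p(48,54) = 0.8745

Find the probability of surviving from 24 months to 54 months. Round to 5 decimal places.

The overall survival probability is 0.5123 × 0.8666 × 0.6392 × 0.5222 × 0.8745.
= 0.129591.

0.12959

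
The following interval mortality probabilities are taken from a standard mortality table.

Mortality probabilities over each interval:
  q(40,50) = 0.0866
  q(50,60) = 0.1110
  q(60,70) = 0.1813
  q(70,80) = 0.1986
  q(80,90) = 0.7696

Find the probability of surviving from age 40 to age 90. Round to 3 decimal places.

The overall survival probability is (1 − 0.0866) × (1 − 0.1110) × (1 − 0.1813) × (1 − 0.1986) × (1 − 0.7696).
= 0.9134 × 0.8890 × 0.8187 × 0.8014 × 0.2304 = 0.122749.

0.123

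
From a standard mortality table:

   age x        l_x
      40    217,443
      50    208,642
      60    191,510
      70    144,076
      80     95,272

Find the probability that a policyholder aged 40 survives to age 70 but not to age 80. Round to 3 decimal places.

0.224

We want 30|10q40 = (l_70 − l_80)/l_40.
This is the probability of reaching 70 but not 80, conditional on being alive at 40: (l_70 − l_80) / l_40.
= (144,076 − 95,272) / 217,443 = 48,804 / 217,443 = 0.224445.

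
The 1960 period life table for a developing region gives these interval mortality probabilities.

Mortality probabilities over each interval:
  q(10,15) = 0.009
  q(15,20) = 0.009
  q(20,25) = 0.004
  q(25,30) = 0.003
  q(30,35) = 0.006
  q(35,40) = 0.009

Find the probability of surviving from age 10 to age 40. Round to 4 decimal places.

Survival from 10 to 40 is the product of surviving each interval: (1 − 0.009) × (1 − 0.009) × (1 − 0.004) × (1 − 0.003) × (1 − 0.006) × (1 − 0.009).
= 0.991 × 0.991 × 0.996 × 0.997 × 0.994 × 0.991 = 0.960643.

0.9606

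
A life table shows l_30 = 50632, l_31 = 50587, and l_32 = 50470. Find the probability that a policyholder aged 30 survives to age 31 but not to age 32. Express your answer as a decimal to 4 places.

We want 1|1q30 = (l_31 − l_32)/l_30.
This is the probability of reaching 31 but not 32, conditional on being alive at 30: (l_31 − l_32) / l_30.
= (50587 − 50470) / 50632 = 117 / 50632 = 0.002311.

0.0023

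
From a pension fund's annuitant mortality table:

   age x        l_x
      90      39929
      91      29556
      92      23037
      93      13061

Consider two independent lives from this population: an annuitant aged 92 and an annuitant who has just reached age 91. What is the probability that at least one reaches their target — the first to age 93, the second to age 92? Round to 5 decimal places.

p₁ = l_93/l_92 = 13061/23037 = 0.566958; p₂ = l_92/l_91 = 23037/29556 = 0.779436.
P(at least one) = 1 − (1−p₁)(1−p₂) = 1 − 0.433042 × 0.220564 = 0.904487.

0.90449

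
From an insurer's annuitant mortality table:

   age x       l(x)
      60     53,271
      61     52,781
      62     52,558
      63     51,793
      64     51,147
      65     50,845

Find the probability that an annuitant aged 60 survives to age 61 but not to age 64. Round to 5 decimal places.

0.03067

This is the probability of reaching 61 but not 64, conditional on being alive at 60: (l(61) − l(64)) / l(60).
= (52,781 − 51,147) / 53,271 = 1,634 / 53,271 = 0.030673.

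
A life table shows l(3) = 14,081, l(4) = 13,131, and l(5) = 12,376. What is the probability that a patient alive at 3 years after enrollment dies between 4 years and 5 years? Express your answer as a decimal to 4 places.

This is the probability of reaching 4 but not 5, conditional on being alive at 3: (l(4) − l(5)) / l(3).
= (13,131 − 12,376) / 14,081 = 755 / 14,081 = 0.053618.

0.0536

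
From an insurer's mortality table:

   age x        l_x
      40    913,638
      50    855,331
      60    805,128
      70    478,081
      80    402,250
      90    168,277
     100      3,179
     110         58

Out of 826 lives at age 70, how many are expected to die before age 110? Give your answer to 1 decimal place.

The relevant probability is 1 − 58/478,081 = 0.999879.
Expected number = 826 × 0.999879 = 825.9.

825.9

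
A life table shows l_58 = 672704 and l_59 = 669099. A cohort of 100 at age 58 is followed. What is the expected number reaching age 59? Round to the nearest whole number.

The relevant probability is 669099/672704 = 0.994641.
Expected number = 100 × 0.994641 = 99.

99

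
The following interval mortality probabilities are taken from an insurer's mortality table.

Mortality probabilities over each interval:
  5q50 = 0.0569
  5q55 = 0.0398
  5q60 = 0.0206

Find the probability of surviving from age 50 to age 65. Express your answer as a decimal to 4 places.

Chaining the interval survival probabilities: (1 − 0.0569) × (1 − 0.0398) × (1 − 0.0206).
= 0.9431 × 0.9602 × 0.9794 = 0.886910.

0.8869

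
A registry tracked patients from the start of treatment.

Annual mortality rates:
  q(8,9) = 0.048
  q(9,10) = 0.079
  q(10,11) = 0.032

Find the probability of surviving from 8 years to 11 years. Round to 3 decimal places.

0.849

Chaining the interval survival probabilities: (1 − 0.048) × (1 − 0.079) × (1 − 0.032).
= 0.952 × 0.921 × 0.968 = 0.848735.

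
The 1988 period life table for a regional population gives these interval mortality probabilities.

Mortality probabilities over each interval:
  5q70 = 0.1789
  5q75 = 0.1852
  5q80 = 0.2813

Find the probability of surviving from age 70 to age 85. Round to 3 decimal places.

15p70 = (1 − 0.1789) × (1 − 0.1852) × (1 − 0.2813).
= 0.8211 × 0.8148 × 0.7187 = 0.480833.

0.481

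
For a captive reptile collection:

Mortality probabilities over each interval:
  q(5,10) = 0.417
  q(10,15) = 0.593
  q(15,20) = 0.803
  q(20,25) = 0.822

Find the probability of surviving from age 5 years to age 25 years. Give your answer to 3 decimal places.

0.008

P(survive 5→25) = (1 − 0.417) × (1 − 0.593) × (1 − 0.803) × (1 − 0.822).
= 0.583 × 0.407 × 0.197 × 0.178 = 0.008320.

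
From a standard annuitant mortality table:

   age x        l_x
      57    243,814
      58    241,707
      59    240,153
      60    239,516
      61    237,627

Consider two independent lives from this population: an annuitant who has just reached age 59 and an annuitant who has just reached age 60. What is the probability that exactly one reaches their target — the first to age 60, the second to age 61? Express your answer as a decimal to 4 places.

0.0105

p₁ = l_60/l_59 = 239,516/240,153 = 0.997348; p₂ = l_61/l_60 = 237,627/239,516 = 0.992113.
P(exactly one) = p₁(1−p₂) + (1−p₁)p₂ = 0.007866 + 0.002631 = 0.010497.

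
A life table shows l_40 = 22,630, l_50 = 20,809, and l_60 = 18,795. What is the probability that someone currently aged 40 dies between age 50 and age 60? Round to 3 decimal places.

0.089

We want 10|10q40 = (l_50 − l_60)/l_40.
This is the probability of reaching 50 but not 60, conditional on being alive at 40: (l_50 − l_60) / l_40.
= (20,809 − 18,795) / 22,630 = 2,014 / 22,630 = 0.088997.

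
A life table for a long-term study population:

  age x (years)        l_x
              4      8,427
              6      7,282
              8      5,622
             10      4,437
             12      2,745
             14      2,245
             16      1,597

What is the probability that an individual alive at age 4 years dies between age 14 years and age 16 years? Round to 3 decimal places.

This is the probability of reaching 14 but not 16, conditional on being alive at 4: (l_14 − l_16) / l_4.
= (2,245 − 1,597) / 8,427 = 648 / 8,427 = 0.076896.

0.077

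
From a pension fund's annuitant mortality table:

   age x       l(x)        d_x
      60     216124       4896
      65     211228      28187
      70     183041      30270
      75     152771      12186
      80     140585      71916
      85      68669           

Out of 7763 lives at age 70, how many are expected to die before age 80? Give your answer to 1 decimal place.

1800.6

The relevant probability is 1 − 140585/183041 = 0.231948.
Expected number = 7763 × 0.231948 = 1800.6.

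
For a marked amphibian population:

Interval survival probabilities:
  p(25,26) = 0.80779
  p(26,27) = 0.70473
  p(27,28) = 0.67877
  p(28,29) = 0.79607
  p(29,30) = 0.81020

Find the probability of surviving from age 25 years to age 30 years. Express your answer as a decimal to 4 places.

0.2492

Survival from 25 to 30 is the product of surviving each interval: 0.80779 × 0.70473 × 0.67877 × 0.79607 × 0.81020.
= 0.249223.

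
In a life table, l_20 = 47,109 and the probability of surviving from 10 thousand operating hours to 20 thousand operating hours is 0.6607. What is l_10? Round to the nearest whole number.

71302

l_10 = l_20 / p = 47,109 / 0.6607 = 71302.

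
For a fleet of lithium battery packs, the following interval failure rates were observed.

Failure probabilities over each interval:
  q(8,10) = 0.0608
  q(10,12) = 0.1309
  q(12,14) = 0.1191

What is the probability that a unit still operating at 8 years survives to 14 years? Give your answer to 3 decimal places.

0.719

The overall survival probability is (1 − 0.0608) × (1 − 0.1309) × (1 − 0.1191).
= 0.9392 × 0.8691 × 0.8809 = 0.719042.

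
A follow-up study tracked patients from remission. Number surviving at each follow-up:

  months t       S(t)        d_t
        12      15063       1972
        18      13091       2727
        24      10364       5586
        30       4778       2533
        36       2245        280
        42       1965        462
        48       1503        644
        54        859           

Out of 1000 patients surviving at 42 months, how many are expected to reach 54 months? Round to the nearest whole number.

437

The relevant probability is 859/1965 = 0.437150.
Expected number = 1000 × 0.437150 = 437.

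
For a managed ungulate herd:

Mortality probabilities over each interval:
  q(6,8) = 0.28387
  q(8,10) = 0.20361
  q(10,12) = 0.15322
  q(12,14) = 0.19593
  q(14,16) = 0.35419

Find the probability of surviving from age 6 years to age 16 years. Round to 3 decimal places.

0.251

The overall survival probability is (1 − 0.28387) × (1 − 0.20361) × (1 − 0.15322) × (1 − 0.19593) × (1 − 0.35419).
= 0.71613 × 0.79639 × 0.84678 × 0.80407 × 0.64581 = 0.250777.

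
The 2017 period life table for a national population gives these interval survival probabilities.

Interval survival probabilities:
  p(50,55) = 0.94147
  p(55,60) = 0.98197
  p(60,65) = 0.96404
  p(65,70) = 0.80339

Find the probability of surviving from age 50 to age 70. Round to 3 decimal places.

0.716

Survival from 50 to 70 is the product of surviving each interval: 0.94147 × 0.98197 × 0.96404 × 0.80339.
= 0.716022.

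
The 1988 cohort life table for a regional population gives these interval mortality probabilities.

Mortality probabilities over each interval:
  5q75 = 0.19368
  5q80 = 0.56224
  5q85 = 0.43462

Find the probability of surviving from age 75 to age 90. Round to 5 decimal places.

0.19956

The overall survival probability is (1 − 0.19368) × (1 − 0.56224) × (1 − 0.43462).
= 0.80632 × 0.43776 × 0.56538 = 0.199565.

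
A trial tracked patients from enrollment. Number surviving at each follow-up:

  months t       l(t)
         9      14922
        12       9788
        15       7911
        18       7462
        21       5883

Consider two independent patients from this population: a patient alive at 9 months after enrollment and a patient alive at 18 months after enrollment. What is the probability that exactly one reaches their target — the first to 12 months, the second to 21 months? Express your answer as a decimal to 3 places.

p₁ = l(12)/l(9) = 9788/14922 = 0.655944; p₂ = l(21)/l(18) = 5883/7462 = 0.788395.
P(exactly one) = p₁(1−p₂) + (1−p₁)p₂ = 0.138801 + 0.271252 = 0.410053.

0.410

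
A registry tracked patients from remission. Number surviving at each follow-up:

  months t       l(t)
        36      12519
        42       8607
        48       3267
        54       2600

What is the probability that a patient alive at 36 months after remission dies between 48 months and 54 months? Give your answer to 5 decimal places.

This is the probability of reaching 48 but not 54, conditional on being alive at 36: (l(48) − l(54)) / l(36).
= (3267 − 2600) / 12519 = 667 / 12519 = 0.053279.

0.05328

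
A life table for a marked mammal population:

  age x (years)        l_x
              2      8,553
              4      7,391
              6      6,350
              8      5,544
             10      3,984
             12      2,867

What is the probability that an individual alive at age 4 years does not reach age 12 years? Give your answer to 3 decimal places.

P(die before 12 | alive at 4) = 1 − l_12/l_4 = 1 − 2,867/7,391 = (4,524)/7,391 = 0.612096.

0.612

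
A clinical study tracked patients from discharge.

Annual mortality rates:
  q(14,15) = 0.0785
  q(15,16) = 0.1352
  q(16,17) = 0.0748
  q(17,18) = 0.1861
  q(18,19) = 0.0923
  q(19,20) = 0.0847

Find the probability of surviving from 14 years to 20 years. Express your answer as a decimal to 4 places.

The overall survival probability is (1 − 0.0785) × (1 − 0.1352) × (1 − 0.0748) × (1 − 0.1861) × (1 − 0.0923) × (1 − 0.0847).
= 0.9215 × 0.8648 × 0.9252 × 0.8139 × 0.9077 × 0.9153 = 0.498567.

0.4986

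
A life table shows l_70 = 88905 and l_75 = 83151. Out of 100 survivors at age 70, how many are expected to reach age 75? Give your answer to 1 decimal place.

The relevant probability is 83151/88905 = 0.935279.
Expected number = 100 × 0.935279 = 93.5.

93.5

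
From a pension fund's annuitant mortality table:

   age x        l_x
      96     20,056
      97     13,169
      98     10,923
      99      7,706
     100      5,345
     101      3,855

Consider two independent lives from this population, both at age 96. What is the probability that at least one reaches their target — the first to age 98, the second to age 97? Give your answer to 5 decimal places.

p₁ = l_98/l_96 = 10,923/20,056 = 0.544625; p₂ = l_97/l_96 = 13,169/20,056 = 0.656611.
P(at least one) = 1 − (1−p₁)(1−p₂) = 1 − 0.455375 × 0.343389 = 0.843629.

0.84363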